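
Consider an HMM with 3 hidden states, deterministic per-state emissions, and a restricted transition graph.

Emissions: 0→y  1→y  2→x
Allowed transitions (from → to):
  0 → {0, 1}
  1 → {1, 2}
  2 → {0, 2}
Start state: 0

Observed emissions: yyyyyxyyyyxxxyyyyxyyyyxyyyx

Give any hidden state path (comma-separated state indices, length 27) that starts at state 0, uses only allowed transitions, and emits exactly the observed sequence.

0,0,0,1,1,2,0,1,1,1,2,2,2,0,1,1,1,2,0,0,0,1,2,0,0,1,2

  pos 0: y in {0,1}, choose 0; start
  pos 1: y in {0,1}, choose 0; 0->0 ok
  pos 2: y in {0,1}, choose 0; 0->0 ok
  pos 3: y in {0,1}, choose 1; 0->1 ok
  pos 4: y in {0,1}, choose 1; 1->1 ok
  pos 5: x in {2}, choose 2; 1->2 ok
  pos 6: y in {0,1}, choose 0; 2->0 ok
  pos 7: y in {0,1}, choose 1; 0->1 ok
  pos 8: y in {0,1}, choose 1; 1->1 ok
  pos 9: y in {0,1}, choose 1; 1->1 ok
  pos 10: x in {2}, choose 2; 1->2 ok
  pos 11: x in {2}, choose 2; 2->2 ok
  pos 12: x in {2}, choose 2; 2->2 ok
  pos 13: y in {0,1}, choose 0; 2->0 ok
  pos 14: y in {0,1}, choose 1; 0->1 ok
  pos 15: y in {0,1}, choose 1; 1->1 ok
  pos 16: y in {0,1}, choose 1; 1->1 ok
  pos 17: x in {2}, choose 2; 1->2 ok
  pos 18: y in {0,1}, choose 0; 2->0 ok
  pos 19: y in {0,1}, choose 0; 0->0 ok
  pos 20: y in {0,1}, choose 0; 0->0 ok
  pos 21: y in {0,1}, choose 1; 0->1 ok
  pos 22: x in {2}, choose 2; 1->2 ok
  pos 23: y in {0,1}, choose 0; 2->0 ok
  pos 24: y in {0,1}, choose 0; 0->0 ok
  pos 25: y in {0,1}, choose 1; 0->1 ok
  pos 26: x in {2}, choose 2; 1->2 ok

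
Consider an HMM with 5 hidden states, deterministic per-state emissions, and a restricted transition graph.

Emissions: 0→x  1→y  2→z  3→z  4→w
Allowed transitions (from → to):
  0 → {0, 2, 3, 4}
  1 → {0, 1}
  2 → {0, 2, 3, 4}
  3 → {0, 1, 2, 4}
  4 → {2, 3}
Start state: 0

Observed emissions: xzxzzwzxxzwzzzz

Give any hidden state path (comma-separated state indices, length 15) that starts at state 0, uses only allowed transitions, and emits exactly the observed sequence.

  0: obs=x cand={0} pick 0 [start]
  1: obs=z cand={2,3} pick 3 [0->3 ok]
  2: obs=x cand={0} pick 0 [3->0 ok]
  3: obs=z cand={2,3} pick 2 [0->2 ok]
  4: obs=z cand={2,3} pick 3 [2->3 ok]
  5: obs=w cand={4} pick 4 [3->4 ok]
  6: obs=z cand={2,3} pick 3 [4->3 ok]
  7: obs=x cand={0} pick 0 [3->0 ok]
  8: obs=x cand={0} pick 0 [0->0 ok]
  9: obs=z cand={2,3} pick 3 [0->3 ok]
  10: obs=w cand={4} pick 4 [3->4 ok]
  11: obs=z cand={2,3} pick 3 [4->3 ok]
  12: obs=z cand={2,3} pick 2 [3->2 ok]
  13: obs=z cand={2,3} pick 2 [2->2 ok]
  14: obs=z cand={2,3} pick 3 [2->3 ok]

0,3,0,2,3,4,3,0,0,3,4,3,2,2,3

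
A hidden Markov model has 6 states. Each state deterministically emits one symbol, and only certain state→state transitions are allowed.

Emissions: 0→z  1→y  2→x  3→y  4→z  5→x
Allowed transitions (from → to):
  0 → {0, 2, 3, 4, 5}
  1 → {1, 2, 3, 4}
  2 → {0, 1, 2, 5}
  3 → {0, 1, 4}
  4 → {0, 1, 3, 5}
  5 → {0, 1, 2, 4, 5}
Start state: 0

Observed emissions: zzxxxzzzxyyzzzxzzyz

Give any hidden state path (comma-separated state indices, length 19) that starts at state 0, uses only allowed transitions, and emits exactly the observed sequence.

0,4,5,5,2,0,4,0,2,1,3,4,0,4,5,4,0,3,4

  pos 0: z in {0,4}, choose 0; start
  pos 1: z in {0,4}, choose 4; 0->4 ok
  pos 2: x in {2,5}, choose 5; 4->5 ok
  pos 3: x in {2,5}, choose 5; 5->5 ok
  pos 4: x in {2,5}, choose 2; 5->2 ok
  pos 5: z in {0,4}, choose 0; 2->0 ok
  pos 6: z in {0,4}, choose 4; 0->4 ok
  pos 7: z in {0,4}, choose 0; 4->0 ok
  pos 8: x in {2,5}, choose 2; 0->2 ok
  pos 9: y in {1,3}, choose 1; 2->1 ok
  pos 10: y in {1,3}, choose 3; 1->3 ok
  pos 11: z in {0,4}, choose 4; 3->4 ok
  pos 12: z in {0,4}, choose 0; 4->0 ok
  pos 13: z in {0,4}, choose 4; 0->4 ok
  pos 14: x in {2,5}, choose 5; 4->5 ok
  pos 15: z in {0,4}, choose 4; 5->4 ok
  pos 16: z in {0,4}, choose 0; 4->0 ok
  pos 17: y in {1,3}, choose 3; 0->3 ok
  pos 18: z in {0,4}, choose 4; 3->4 ok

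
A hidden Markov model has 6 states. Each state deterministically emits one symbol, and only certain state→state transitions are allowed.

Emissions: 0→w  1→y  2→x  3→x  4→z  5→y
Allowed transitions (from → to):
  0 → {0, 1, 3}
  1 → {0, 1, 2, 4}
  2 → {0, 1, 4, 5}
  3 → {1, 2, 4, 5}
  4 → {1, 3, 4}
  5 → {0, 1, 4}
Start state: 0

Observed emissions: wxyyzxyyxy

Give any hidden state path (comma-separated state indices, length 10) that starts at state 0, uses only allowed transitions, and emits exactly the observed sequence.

  pos 0: w in {0}, choose 0; start
  pos 1: x in {2,3}, choose 3; 0->3 ok
  pos 2: y in {1,5}, choose 1; 3->1 ok
  pos 3: y in {1,5}, choose 1; 1->1 ok
  pos 4: z in {4}, choose 4; 1->4 ok
  pos 5: x in {2,3}, choose 3; 4->3 ok
  pos 6: y in {1,5}, choose 1; 3->1 ok
  pos 7: y in {1,5}, choose 1; 1->1 ok
  pos 8: x in {2,3}, choose 2; 1->2 ok
  pos 9: y in {1,5}, choose 1; 2->1 ok

0,3,1,1,4,3,1,1,2,1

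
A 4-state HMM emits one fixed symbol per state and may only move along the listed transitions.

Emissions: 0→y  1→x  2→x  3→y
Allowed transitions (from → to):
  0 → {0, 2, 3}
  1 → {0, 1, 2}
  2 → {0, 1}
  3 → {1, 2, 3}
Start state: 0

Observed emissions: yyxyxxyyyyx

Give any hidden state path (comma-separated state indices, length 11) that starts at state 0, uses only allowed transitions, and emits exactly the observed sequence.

0,3,1,0,2,1,0,0,3,3,1

  0: obs=y cand={0,3} pick 0 [start]
  1: obs=y cand={0,3} pick 3 [0->3 ok]
  2: obs=x cand={1,2} pick 1 [3->1 ok]
  3: obs=y cand={0,3} pick 0 [1->0 ok]
  4: obs=x cand={1,2} pick 2 [0->2 ok]
  5: obs=x cand={1,2} pick 1 [2->1 ok]
  6: obs=y cand={0,3} pick 0 [1->0 ok]
  7: obs=y cand={0,3} pick 0 [0->0 ok]
  8: obs=y cand={0,3} pick 3 [0->3 ok]
  9: obs=y cand={0,3} pick 3 [3->3 ok]
  10: obs=x cand={1,2} pick 1 [3->1 ok]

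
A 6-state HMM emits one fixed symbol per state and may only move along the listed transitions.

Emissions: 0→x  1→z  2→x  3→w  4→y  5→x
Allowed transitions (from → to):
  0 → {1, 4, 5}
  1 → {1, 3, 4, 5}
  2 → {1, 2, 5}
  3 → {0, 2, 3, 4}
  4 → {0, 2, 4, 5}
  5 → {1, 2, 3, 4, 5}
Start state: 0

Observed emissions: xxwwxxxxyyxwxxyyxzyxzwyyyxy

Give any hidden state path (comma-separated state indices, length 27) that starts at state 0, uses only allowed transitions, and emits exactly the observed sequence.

  [0] x  {0,2,5}  => 0  start
  [1] x  {0,2,5}  => 5  0->5 ok
  [2] w  {3}  => 3  5->3 ok
  [3] w  {3}  => 3  3->3 ok
  [4] x  {0,2,5}  => 2  3->2 ok
  [5] x  {0,2,5}  => 5  2->5 ok
  [6] x  {0,2,5}  => 5  5->5 ok
  [7] x  {0,2,5}  => 5  5->5 ok
  [8] y  {4}  => 4  5->4 ok
  [9] y  {4}  => 4  4->4 ok
  [10] x  {0,2,5}  => 5  4->5 ok
  [11] w  {3}  => 3  5->3 ok
  [12] x  {0,2,5}  => 0  3->0 ok
  [13] x  {0,2,5}  => 5  0->5 ok
  [14] y  {4}  => 4  5->4 ok
  [15] y  {4}  => 4  4->4 ok
  [16] x  {0,2,5}  => 0  4->0 ok
  [17] z  {1}  => 1  0->1 ok
  [18] y  {4}  => 4  1->4 ok
  [19] x  {0,2,5}  => 2  4->2 ok
  [20] z  {1}  => 1  2->1 ok
  [21] w  {3}  => 3  1->3 ok
  [22] y  {4}  => 4  3->4 ok
  [23] y  {4}  => 4  4->4 ok
  [24] y  {4}  => 4  4->4 ok
  [25] x  {0,2,5}  => 0  4->0 ok
  [26] y  {4}  => 4  0->4 ok

0,5,3,3,2,5,5,5,4,4,5,3,0,5,4,4,0,1,4,2,1,3,4,4,4,0,4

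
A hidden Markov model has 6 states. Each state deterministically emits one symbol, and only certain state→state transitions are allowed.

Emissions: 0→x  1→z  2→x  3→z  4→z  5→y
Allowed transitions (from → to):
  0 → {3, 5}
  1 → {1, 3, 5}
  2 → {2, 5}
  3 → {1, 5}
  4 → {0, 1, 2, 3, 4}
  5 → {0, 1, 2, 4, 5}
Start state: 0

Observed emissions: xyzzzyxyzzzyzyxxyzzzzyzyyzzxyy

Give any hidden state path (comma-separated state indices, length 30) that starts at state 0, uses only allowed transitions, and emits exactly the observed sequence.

0,5,1,1,3,5,0,5,1,1,3,5,1,5,2,2,5,1,3,1,1,5,1,5,5,4,4,0,5,5

  pos 0: x in {0,2}, choose 0; start
  pos 1: y in {5}, choose 5; 0->5 ok
  pos 2: z in {1,3,4}, choose 1; 5->1 ok
  pos 3: z in {1,3,4}, choose 1; 1->1 ok
  pos 4: z in {1,3,4}, choose 3; 1->3 ok
  pos 5: y in {5}, choose 5; 3->5 ok
  pos 6: x in {0,2}, choose 0; 5->0 ok
  pos 7: y in {5}, choose 5; 0->5 ok
  pos 8: z in {1,3,4}, choose 1; 5->1 ok
  pos 9: z in {1,3,4}, choose 1; 1->1 ok
  pos 10: z in {1,3,4}, choose 3; 1->3 ok
  pos 11: y in {5}, choose 5; 3->5 ok
  pos 12: z in {1,3,4}, choose 1; 5->1 ok
  pos 13: y in {5}, choose 5; 1->5 ok
  pos 14: x in {0,2}, choose 2; 5->2 ok
  pos 15: x in {0,2}, choose 2; 2->2 ok
  pos 16: y in {5}, choose 5; 2->5 ok
  pos 17: z in {1,3,4}, choose 1; 5->1 ok
  pos 18: z in {1,3,4}, choose 3; 1->3 ok
  pos 19: z in {1,3,4}, choose 1; 3->1 ok
  pos 20: z in {1,3,4}, choose 1; 1->1 ok
  pos 21: y in {5}, choose 5; 1->5 ok
  pos 22: z in {1,3,4}, choose 1; 5->1 ok
  pos 23: y in {5}, choose 5; 1->5 ok
  pos 24: y in {5}, choose 5; 5->5 ok
  pos 25: z in {1,3,4}, choose 4; 5->4 ok
  pos 26: z in {1,3,4}, choose 4; 4->4 ok
  pos 27: x in {0,2}, choose 0; 4->0 ok
  pos 28: y in {5}, choose 5; 0->5 ok
  pos 29: y in {5}, choose 5; 5->5 ok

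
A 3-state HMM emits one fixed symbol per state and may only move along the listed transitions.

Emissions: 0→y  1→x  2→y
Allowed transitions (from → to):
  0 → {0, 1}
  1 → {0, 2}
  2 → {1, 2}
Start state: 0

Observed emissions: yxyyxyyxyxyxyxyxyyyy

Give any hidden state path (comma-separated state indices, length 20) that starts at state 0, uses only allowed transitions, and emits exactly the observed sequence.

0,1,0,0,1,0,0,1,2,1,2,1,2,1,0,1,0,0,0,0

  t0 'y' -> {0,2}, take 0 (start)
  t1 'x' -> {1}, take 1 (0->1 ok)
  t2 'y' -> {0,2}, take 0 (1->0 ok)
  t3 'y' -> {0,2}, take 0 (0->0 ok)
  t4 'x' -> {1}, take 1 (0->1 ok)
  t5 'y' -> {0,2}, take 0 (1->0 ok)
  t6 'y' -> {0,2}, take 0 (0->0 ok)
  t7 'x' -> {1}, take 1 (0->1 ok)
  t8 'y' -> {0,2}, take 2 (1->2 ok)
  t9 'x' -> {1}, take 1 (2->1 ok)
  t10 'y' -> {0,2}, take 2 (1->2 ok)
  t11 'x' -> {1}, take 1 (2->1 ok)
  t12 'y' -> {0,2}, take 2 (1->2 ok)
  t13 'x' -> {1}, take 1 (2->1 ok)
  t14 'y' -> {0,2}, take 0 (1->0 ok)
  t15 'x' -> {1}, take 1 (0->1 ok)
  t16 'y' -> {0,2}, take 0 (1->0 ok)
  t17 'y' -> {0,2}, take 0 (0->0 ok)
  t18 'y' -> {0,2}, take 0 (0->0 ok)
  t19 'y' -> {0,2}, take 0 (0->0 ok)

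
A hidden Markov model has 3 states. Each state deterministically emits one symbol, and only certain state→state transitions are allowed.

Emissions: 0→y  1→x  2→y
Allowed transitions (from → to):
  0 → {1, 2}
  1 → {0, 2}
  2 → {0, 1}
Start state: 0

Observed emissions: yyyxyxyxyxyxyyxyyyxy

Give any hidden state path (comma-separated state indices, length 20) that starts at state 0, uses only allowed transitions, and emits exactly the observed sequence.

0,2,0,1,2,1,2,1,2,1,2,1,0,2,1,0,2,0,1,0

  pos 0: y in {0,2}, choose 0; start
  pos 1: y in {0,2}, choose 2; 0->2 ok
  pos 2: y in {0,2}, choose 0; 2->0 ok
  pos 3: x in {1}, choose 1; 0->1 ok
  pos 4: y in {0,2}, choose 2; 1->2 ok
  pos 5: x in {1}, choose 1; 2->1 ok
  pos 6: y in {0,2}, choose 2; 1->2 ok
  pos 7: x in {1}, choose 1; 2->1 ok
  pos 8: y in {0,2}, choose 2; 1->2 ok
  pos 9: x in {1}, choose 1; 2->1 ok
  pos 10: y in {0,2}, choose 2; 1->2 ok
  pos 11: x in {1}, choose 1; 2->1 ok
  pos 12: y in {0,2}, choose 0; 1->0 ok
  pos 13: y in {0,2}, choose 2; 0->2 ok
  pos 14: x in {1}, choose 1; 2->1 ok
  pos 15: y in {0,2}, choose 0; 1->0 ok
  pos 16: y in {0,2}, choose 2; 0->2 ok
  pos 17: y in {0,2}, choose 0; 2->0 ok
  pos 18: x in {1}, choose 1; 0->1 ok
  pos 19: y in {0,2}, choose 0; 1->0 ok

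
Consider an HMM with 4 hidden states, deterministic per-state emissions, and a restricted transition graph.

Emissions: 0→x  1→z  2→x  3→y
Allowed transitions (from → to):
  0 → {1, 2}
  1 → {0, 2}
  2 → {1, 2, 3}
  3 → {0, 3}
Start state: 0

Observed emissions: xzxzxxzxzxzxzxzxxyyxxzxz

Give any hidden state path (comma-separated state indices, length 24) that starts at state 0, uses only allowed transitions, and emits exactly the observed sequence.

  t0 'x' -> {0,2}, take 0 (start)
  t1 'z' -> {1}, take 1 (0->1 ok)
  t2 'x' -> {0,2}, take 2 (1->2 ok)
  t3 'z' -> {1}, take 1 (2->1 ok)
  t4 'x' -> {0,2}, take 0 (1->0 ok)
  t5 'x' -> {0,2}, take 2 (0->2 ok)
  t6 'z' -> {1}, take 1 (2->1 ok)
  t7 'x' -> {0,2}, take 2 (1->2 ok)
  t8 'z' -> {1}, take 1 (2->1 ok)
  t9 'x' -> {0,2}, take 0 (1->0 ok)
  t10 'z' -> {1}, take 1 (0->1 ok)
  t11 'x' -> {0,2}, take 2 (1->2 ok)
  t12 'z' -> {1}, take 1 (2->1 ok)
  t13 'x' -> {0,2}, take 0 (1->0 ok)
  t14 'z' -> {1}, take 1 (0->1 ok)
  t15 'x' -> {0,2}, take 0 (1->0 ok)
  t16 'x' -> {0,2}, take 2 (0->2 ok)
  t17 'y' -> {3}, take 3 (2->3 ok)
  t18 'y' -> {3}, take 3 (3->3 ok)
  t19 'x' -> {0,2}, take 0 (3->0 ok)
  t20 'x' -> {0,2}, take 2 (0->2 ok)
  t21 'z' -> {1}, take 1 (2->1 ok)
  t22 'x' -> {0,2}, take 2 (1->2 ok)
  t23 'z' -> {1}, take 1 (2->1 ok)

0,1,2,1,0,2,1,2,1,0,1,2,1,0,1,0,2,3,3,0,2,1,2,1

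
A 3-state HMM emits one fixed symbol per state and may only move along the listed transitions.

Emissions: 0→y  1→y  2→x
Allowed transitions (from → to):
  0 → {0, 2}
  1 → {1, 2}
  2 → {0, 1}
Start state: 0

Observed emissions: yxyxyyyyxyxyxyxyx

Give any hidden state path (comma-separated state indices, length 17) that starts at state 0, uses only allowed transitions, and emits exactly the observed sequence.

0,2,1,2,1,1,1,1,2,1,2,0,2,0,2,1,2

  pos 0: y in {0,1}, choose 0; start
  pos 1: x in {2}, choose 2; 0->2 ok
  pos 2: y in {0,1}, choose 1; 2->1 ok
  pos 3: x in {2}, choose 2; 1->2 ok
  pos 4: y in {0,1}, choose 1; 2->1 ok
  pos 5: y in {0,1}, choose 1; 1->1 ok
  pos 6: y in {0,1}, choose 1; 1->1 ok
  pos 7: y in {0,1}, choose 1; 1->1 ok
  pos 8: x in {2}, choose 2; 1->2 ok
  pos 9: y in {0,1}, choose 1; 2->1 ok
  pos 10: x in {2}, choose 2; 1->2 ok
  pos 11: y in {0,1}, choose 0; 2->0 ok
  pos 12: x in {2}, choose 2; 0->2 ok
  pos 13: y in {0,1}, choose 0; 2->0 ok
  pos 14: x in {2}, choose 2; 0->2 ok
  pos 15: y in {0,1}, choose 1; 2->1 ok
  pos 16: x in {2}, choose 2; 1->2 ok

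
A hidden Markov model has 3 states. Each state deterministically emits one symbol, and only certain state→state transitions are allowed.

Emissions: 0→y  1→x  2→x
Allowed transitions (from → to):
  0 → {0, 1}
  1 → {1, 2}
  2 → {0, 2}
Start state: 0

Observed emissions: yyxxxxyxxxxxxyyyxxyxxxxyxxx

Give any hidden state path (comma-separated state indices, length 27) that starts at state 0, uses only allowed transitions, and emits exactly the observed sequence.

  [0] y  {0}  => 0  start
  [1] y  {0}  => 0  0->0 ok
  [2] x  {1,2}  => 1  0->1 ok
  [3] x  {1,2}  => 1  1->1 ok
  [4] x  {1,2}  => 1  1->1 ok
  [5] x  {1,2}  => 2  1->2 ok
  [6] y  {0}  => 0  2->0 ok
  [7] x  {1,2}  => 1  0->1 ok
  [8] x  {1,2}  => 1  1->1 ok
  [9] x  {1,2}  => 1  1->1 ok
  [10] x  {1,2}  => 1  1->1 ok
  [11] x  {1,2}  => 2  1->2 ok
  [12] x  {1,2}  => 2  2->2 ok
  [13] y  {0}  => 0  2->0 ok
  [14] y  {0}  => 0  0->0 ok
  [15] y  {0}  => 0  0->0 ok
  [16] x  {1,2}  => 1  0->1 ok
  [17] x  {1,2}  => 2  1->2 ok
  [18] y  {0}  => 0  2->0 ok
  [19] x  {1,2}  => 1  0->1 ok
  [20] x  {1,2}  => 1  1->1 ok
  [21] x  {1,2}  => 2  1->2 ok
  [22] x  {1,2}  => 2  2->2 ok
  [23] y  {0}  => 0  2->0 ok
  [24] x  {1,2}  => 1  0->1 ok
  [25] x  {1,2}  => 1  1->1 ok
  [26] x  {1,2}  => 1  1->1 ok

0,0,1,1,1,2,0,1,1,1,1,2,2,0,0,0,1,2,0,1,1,2,2,0,1,1,1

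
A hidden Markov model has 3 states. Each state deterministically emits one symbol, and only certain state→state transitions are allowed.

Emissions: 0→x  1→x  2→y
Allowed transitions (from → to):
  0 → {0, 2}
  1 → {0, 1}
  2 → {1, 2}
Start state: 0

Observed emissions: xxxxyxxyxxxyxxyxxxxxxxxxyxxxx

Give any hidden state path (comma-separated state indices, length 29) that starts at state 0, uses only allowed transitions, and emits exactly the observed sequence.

  [0] x  {0,1}  => 0  start
  [1] x  {0,1}  => 0  0->0 ok
  [2] x  {0,1}  => 0  0->0 ok
  [3] x  {0,1}  => 0  0->0 ok
  [4] y  {2}  => 2  0->2 ok
  [5] x  {0,1}  => 1  2->1 ok
  [6] x  {0,1}  => 0  1->0 ok
  [7] y  {2}  => 2  0->2 ok
  [8] x  {0,1}  => 1  2->1 ok
  [9] x  {0,1}  => 0  1->0 ok
  [10] x  {0,1}  => 0  0->0 ok
  [11] y  {2}  => 2  0->2 ok
  [12] x  {0,1}  => 1  2->1 ok
  [13] x  {0,1}  => 0  1->0 ok
  [14] y  {2}  => 2  0->2 ok
  [15] x  {0,1}  => 1  2->1 ok
  [16] x  {0,1}  => 1  1->1 ok
  [17] x  {0,1}  => 1  1->1 ok
  [18] x  {0,1}  => 0  1->0 ok
  [19] x  {0,1}  => 0  0->0 ok
  [20] x  {0,1}  => 0  0->0 ok
  [21] x  {0,1}  => 0  0->0 ok
  [22] x  {0,1}  => 0  0->0 ok
  [23] x  {0,1}  => 0  0->0 ok
  [24] y  {2}  => 2  0->2 ok
  [25] x  {0,1}  => 1  2->1 ok
  [26] x  {0,1}  => 1  1->1 ok
  [27] x  {0,1}  => 1  1->1 ok
  [28] x  {0,1}  => 1  1->1 ok

0,0,0,0,2,1,0,2,1,0,0,2,1,0,2,1,1,1,0,0,0,0,0,0,2,1,1,1,1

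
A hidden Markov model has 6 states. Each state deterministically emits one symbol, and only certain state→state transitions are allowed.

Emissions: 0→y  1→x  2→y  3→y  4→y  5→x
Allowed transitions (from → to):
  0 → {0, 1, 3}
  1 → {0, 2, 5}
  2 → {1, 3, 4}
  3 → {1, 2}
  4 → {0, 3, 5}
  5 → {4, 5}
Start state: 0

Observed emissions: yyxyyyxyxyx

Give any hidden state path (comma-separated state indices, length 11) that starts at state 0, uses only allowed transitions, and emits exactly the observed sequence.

0,0,1,0,0,0,1,2,1,2,1

  [0] y  {0,2,3,4}  => 0  start
  [1] y  {0,2,3,4}  => 0  0->0 ok
  [2] x  {1,5}  => 1  0->1 ok
  [3] y  {0,2,3,4}  => 0  1->0 ok
  [4] y  {0,2,3,4}  => 0  0->0 ok
  [5] y  {0,2,3,4}  => 0  0->0 ok
  [6] x  {1,5}  => 1  0->1 ok
  [7] y  {0,2,3,4}  => 2  1->2 ok
  [8] x  {1,5}  => 1  2->1 ok
  [9] y  {0,2,3,4}  => 2  1->2 ok
  [10] x  {1,5}  => 1  2->1 ok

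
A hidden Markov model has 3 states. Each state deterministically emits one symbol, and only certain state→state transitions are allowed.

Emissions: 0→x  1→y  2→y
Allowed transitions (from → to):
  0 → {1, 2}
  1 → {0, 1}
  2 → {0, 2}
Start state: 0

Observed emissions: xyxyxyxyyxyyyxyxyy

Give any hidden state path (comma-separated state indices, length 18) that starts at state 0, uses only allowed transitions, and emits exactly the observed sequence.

  t0 'x' -> {0}, take 0 (start)
  t1 'y' -> {1,2}, take 1 (0->1 ok)
  t2 'x' -> {0}, take 0 (1->0 ok)
  t3 'y' -> {1,2}, take 1 (0->1 ok)
  t4 'x' -> {0}, take 0 (1->0 ok)
  t5 'y' -> {1,2}, take 1 (0->1 ok)
  t6 'x' -> {0}, take 0 (1->0 ok)
  t7 'y' -> {1,2}, take 1 (0->1 ok)
  t8 'y' -> {1,2}, take 1 (1->1 ok)
  t9 'x' -> {0}, take 0 (1->0 ok)
  t10 'y' -> {1,2}, take 2 (0->2 ok)
  t11 'y' -> {1,2}, take 2 (2->2 ok)
  t12 'y' -> {1,2}, take 2 (2->2 ok)
  t13 'x' -> {0}, take 0 (2->0 ok)
  t14 'y' -> {1,2}, take 2 (0->2 ok)
  t15 'x' -> {0}, take 0 (2->0 ok)
  t16 'y' -> {1,2}, take 1 (0->1 ok)
  t17 'y' -> {1,2}, take 1 (1->1 ok)

0,1,0,1,0,1,0,1,1,0,2,2,2,0,2,0,1,1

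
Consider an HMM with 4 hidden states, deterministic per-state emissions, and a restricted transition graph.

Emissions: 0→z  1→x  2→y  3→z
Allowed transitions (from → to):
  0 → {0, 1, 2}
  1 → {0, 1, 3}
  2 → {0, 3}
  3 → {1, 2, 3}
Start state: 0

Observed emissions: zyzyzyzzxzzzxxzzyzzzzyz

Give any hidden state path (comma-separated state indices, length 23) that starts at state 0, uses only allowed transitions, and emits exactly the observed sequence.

  pos 0: z in {0,3}, choose 0; start
  pos 1: y in {2}, choose 2; 0->2 ok
  pos 2: z in {0,3}, choose 3; 2->3 ok
  pos 3: y in {2}, choose 2; 3->2 ok
  pos 4: z in {0,3}, choose 0; 2->0 ok
  pos 5: y in {2}, choose 2; 0->2 ok
  pos 6: z in {0,3}, choose 3; 2->3 ok
  pos 7: z in {0,3}, choose 3; 3->3 ok
  pos 8: x in {1}, choose 1; 3->1 ok
  pos 9: z in {0,3}, choose 3; 1->3 ok
  pos 10: z in {0,3}, choose 3; 3->3 ok
  pos 11: z in {0,3}, choose 3; 3->3 ok
  pos 12: x in {1}, choose 1; 3->1 ok
  pos 13: x in {1}, choose 1; 1->1 ok
  pos 14: z in {0,3}, choose 3; 1->3 ok
  pos 15: z in {0,3}, choose 3; 3->3 ok
  pos 16: y in {2}, choose 2; 3->2 ok
  pos 17: z in {0,3}, choose 0; 2->0 ok
  pos 18: z in {0,3}, choose 0; 0->0 ok
  pos 19: z in {0,3}, choose 0; 0->0 ok
  pos 20: z in {0,3}, choose 0; 0->0 ok
  pos 21: y in {2}, choose 2; 0->2 ok
  pos 22: z in {0,3}, choose 3; 2->3 ok

0,2,3,2,0,2,3,3,1,3,3,3,1,1,3,3,2,0,0,0,0,2,3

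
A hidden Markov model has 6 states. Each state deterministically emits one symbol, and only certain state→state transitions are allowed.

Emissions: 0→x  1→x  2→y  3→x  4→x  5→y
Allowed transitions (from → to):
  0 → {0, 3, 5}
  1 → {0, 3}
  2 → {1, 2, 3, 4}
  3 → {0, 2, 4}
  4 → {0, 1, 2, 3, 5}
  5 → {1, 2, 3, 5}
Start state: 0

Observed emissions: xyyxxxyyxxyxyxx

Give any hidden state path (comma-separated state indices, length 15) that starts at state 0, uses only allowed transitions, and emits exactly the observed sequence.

  [0] x  {0,1,3,4}  => 0  start
  [1] y  {2,5}  => 5  0->5 ok
  [2] y  {2,5}  => 5  5->5 ok
  [3] x  {0,1,3,4}  => 1  5->1 ok
  [4] x  {0,1,3,4}  => 3  1->3 ok
  [5] x  {0,1,3,4}  => 4  3->4 ok
  [6] y  {2,5}  => 2  4->2 ok
  [7] y  {2,5}  => 2  2->2 ok
  [8] x  {0,1,3,4}  => 1  2->1 ok
  [9] x  {0,1,3,4}  => 3  1->3 ok
  [10] y  {2,5}  => 2  3->2 ok
  [11] x  {0,1,3,4}  => 4  2->4 ok
  [12] y  {2,5}  => 2  4->2 ok
  [13] x  {0,1,3,4}  => 3  2->3 ok
  [14] x  {0,1,3,4}  => 4  3->4 ok

0,5,5,1,3,4,2,2,1,3,2,4,2,3,4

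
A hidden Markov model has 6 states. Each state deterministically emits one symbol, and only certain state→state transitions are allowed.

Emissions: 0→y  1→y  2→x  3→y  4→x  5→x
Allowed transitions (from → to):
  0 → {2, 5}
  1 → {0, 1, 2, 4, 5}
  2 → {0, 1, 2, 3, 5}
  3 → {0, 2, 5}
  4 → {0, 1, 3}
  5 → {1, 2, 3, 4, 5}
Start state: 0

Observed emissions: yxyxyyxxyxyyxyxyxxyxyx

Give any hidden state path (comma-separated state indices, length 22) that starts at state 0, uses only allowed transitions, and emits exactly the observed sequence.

  pos 0: y in {0,1,3}, choose 0; start
  pos 1: x in {2,4,5}, choose 2; 0->2 ok
  pos 2: y in {0,1,3}, choose 1; 2->1 ok
  pos 3: x in {2,4,5}, choose 4; 1->4 ok
  pos 4: y in {0,1,3}, choose 1; 4->1 ok
  pos 5: y in {0,1,3}, choose 0; 1->0 ok
  pos 6: x in {2,4,5}, choose 2; 0->2 ok
  pos 7: x in {2,4,5}, choose 5; 2->5 ok
  pos 8: y in {0,1,3}, choose 1; 5->1 ok
  pos 9: x in {2,4,5}, choose 2; 1->2 ok
  pos 10: y in {0,1,3}, choose 1; 2->1 ok
  pos 11: y in {0,1,3}, choose 1; 1->1 ok
  pos 12: x in {2,4,5}, choose 2; 1->2 ok
  pos 13: y in {0,1,3}, choose 0; 2->0 ok
  pos 14: x in {2,4,5}, choose 2; 0->2 ok
  pos 15: y in {0,1,3}, choose 3; 2->3 ok
  pos 16: x in {2,4,5}, choose 2; 3->2 ok
  pos 17: x in {2,4,5}, choose 2; 2->2 ok
  pos 18: y in {0,1,3}, choose 1; 2->1 ok
  pos 19: x in {2,4,5}, choose 2; 1->2 ok
  pos 20: y in {0,1,3}, choose 0; 2->0 ok
  pos 21: x in {2,4,5}, choose 5; 0->5 ok

0,2,1,4,1,0,2,5,1,2,1,1,2,0,2,3,2,2,1,2,0,5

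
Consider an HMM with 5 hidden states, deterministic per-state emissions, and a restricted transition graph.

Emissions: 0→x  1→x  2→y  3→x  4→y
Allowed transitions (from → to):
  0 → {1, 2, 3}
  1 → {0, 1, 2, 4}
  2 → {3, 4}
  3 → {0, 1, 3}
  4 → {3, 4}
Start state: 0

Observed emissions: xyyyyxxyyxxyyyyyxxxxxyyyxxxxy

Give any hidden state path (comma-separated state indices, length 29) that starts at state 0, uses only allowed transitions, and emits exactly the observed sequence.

  [0] x  {0,1,3}  => 0  start
  [1] y  {2,4}  => 2  0->2 ok
  [2] y  {2,4}  => 4  2->4 ok
  [3] y  {2,4}  => 4  4->4 ok
  [4] y  {2,4}  => 4  4->4 ok
  [5] x  {0,1,3}  => 3  4->3 ok
  [6] x  {0,1,3}  => 1  3->1 ok
  [7] y  {2,4}  => 2  1->2 ok
  [8] y  {2,4}  => 4  2->4 ok
  [9] x  {0,1,3}  => 3  4->3 ok
  [10] x  {0,1,3}  => 1  3->1 ok
  [11] y  {2,4}  => 4  1->4 ok
  [12] y  {2,4}  => 4  4->4 ok
  [13] y  {2,4}  => 4  4->4 ok
  [14] y  {2,4}  => 4  4->4 ok
  [15] y  {2,4}  => 4  4->4 ok
  [16] x  {0,1,3}  => 3  4->3 ok
  [17] x  {0,1,3}  => 3  3->3 ok
  [18] x  {0,1,3}  => 3  3->3 ok
  [19] x  {0,1,3}  => 0  3->0 ok
  [20] x  {0,1,3}  => 1  0->1 ok
  [21] y  {2,4}  => 4  1->4 ok
  [22] y  {2,4}  => 4  4->4 ok
  [23] y  {2,4}  => 4  4->4 ok
  [24] x  {0,1,3}  => 3  4->3 ok
  [25] x  {0,1,3}  => 1  3->1 ok
  [26] x  {0,1,3}  => 1  1->1 ok
  [27] x  {0,1,3}  => 1  1->1 ok
  [28] y  {2,4}  => 2  1->2 ok

0,2,4,4,4,3,1,2,4,3,1,4,4,4,4,4,3,3,3,0,1,4,4,4,3,1,1,1,2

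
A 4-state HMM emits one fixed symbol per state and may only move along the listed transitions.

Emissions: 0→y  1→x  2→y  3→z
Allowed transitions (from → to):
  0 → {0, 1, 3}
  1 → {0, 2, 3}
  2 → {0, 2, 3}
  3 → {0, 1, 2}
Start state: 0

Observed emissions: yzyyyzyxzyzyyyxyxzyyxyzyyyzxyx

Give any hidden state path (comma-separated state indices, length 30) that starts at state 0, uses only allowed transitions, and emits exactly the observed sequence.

0,3,2,2,2,3,0,1,3,2,3,0,0,0,1,0,1,3,2,0,1,2,3,2,2,0,3,1,0,1

  pos 0: y in {0,2}, choose 0; start
  pos 1: z in {3}, choose 3; 0->3 ok
  pos 2: y in {0,2}, choose 2; 3->2 ok
  pos 3: y in {0,2}, choose 2; 2->2 ok
  pos 4: y in {0,2}, choose 2; 2->2 ok
  pos 5: z in {3}, choose 3; 2->3 ok
  pos 6: y in {0,2}, choose 0; 3->0 ok
  pos 7: x in {1}, choose 1; 0->1 ok
  pos 8: z in {3}, choose 3; 1->3 ok
  pos 9: y in {0,2}, choose 2; 3->2 ok
  pos 10: z in {3}, choose 3; 2->3 ok
  pos 11: y in {0,2}, choose 0; 3->0 ok
  pos 12: y in {0,2}, choose 0; 0->0 ok
  pos 13: y in {0,2}, choose 0; 0->0 ok
  pos 14: x in {1}, choose 1; 0->1 ok
  pos 15: y in {0,2}, choose 0; 1->0 ok
  pos 16: x in {1}, choose 1; 0->1 ok
  pos 17: z in {3}, choose 3; 1->3 ok
  pos 18: y in {0,2}, choose 2; 3->2 ok
  pos 19: y in {0,2}, choose 0; 2->0 ok
  pos 20: x in {1}, choose 1; 0->1 ok
  pos 21: y in {0,2}, choose 2; 1->2 ok
  pos 22: z in {3}, choose 3; 2->3 ok
  pos 23: y in {0,2}, choose 2; 3->2 ok
  pos 24: y in {0,2}, choose 2; 2->2 ok
  pos 25: y in {0,2}, choose 0; 2->0 ok
  pos 26: z in {3}, choose 3; 0->3 ok
  pos 27: x in {1}, choose 1; 3->1 ok
  pos 28: y in {0,2}, choose 0; 1->0 ok
  pos 29: x in {1}, choose 1; 0->1 ok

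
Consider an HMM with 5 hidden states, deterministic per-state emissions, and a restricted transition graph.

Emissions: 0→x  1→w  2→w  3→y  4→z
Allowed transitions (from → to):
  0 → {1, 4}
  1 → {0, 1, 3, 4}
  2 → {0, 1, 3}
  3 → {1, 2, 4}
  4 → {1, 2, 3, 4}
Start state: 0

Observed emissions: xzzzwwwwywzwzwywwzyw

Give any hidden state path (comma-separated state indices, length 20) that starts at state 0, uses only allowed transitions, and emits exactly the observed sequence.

  t0 'x' -> {0}, take 0 (start)
  t1 'z' -> {4}, take 4 (0->4 ok)
  t2 'z' -> {4}, take 4 (4->4 ok)
  t3 'z' -> {4}, take 4 (4->4 ok)
  t4 'w' -> {1,2}, take 1 (4->1 ok)
  t5 'w' -> {1,2}, take 1 (1->1 ok)
  t6 'w' -> {1,2}, take 1 (1->1 ok)
  t7 'w' -> {1,2}, take 1 (1->1 ok)
  t8 'y' -> {3}, take 3 (1->3 ok)
  t9 'w' -> {1,2}, take 1 (3->1 ok)
  t10 'z' -> {4}, take 4 (1->4 ok)
  t11 'w' -> {1,2}, take 1 (4->1 ok)
  t12 'z' -> {4}, take 4 (1->4 ok)
  t13 'w' -> {1,2}, take 1 (4->1 ok)
  t14 'y' -> {3}, take 3 (1->3 ok)
  t15 'w' -> {1,2}, take 1 (3->1 ok)
  t16 'w' -> {1,2}, take 1 (1->1 ok)
  t17 'z' -> {4}, take 4 (1->4 ok)
  t18 'y' -> {3}, take 3 (4->3 ok)
  t19 'w' -> {1,2}, take 1 (3->1 ok)

0,4,4,4,1,1,1,1,3,1,4,1,4,1,3,1,1,4,3,1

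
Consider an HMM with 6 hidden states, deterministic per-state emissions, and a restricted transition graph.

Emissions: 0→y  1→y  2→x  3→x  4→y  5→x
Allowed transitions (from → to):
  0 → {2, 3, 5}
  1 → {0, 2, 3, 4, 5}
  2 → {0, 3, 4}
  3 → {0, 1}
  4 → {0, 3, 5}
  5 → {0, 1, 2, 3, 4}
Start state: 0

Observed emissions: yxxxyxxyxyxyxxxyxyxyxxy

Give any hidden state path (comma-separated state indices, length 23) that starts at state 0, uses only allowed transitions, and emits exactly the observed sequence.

  [0] y  {0,1,4}  => 0  start
  [1] x  {2,3,5}  => 5  0->5 ok
  [2] x  {2,3,5}  => 2  5->2 ok
  [3] x  {2,3,5}  => 3  2->3 ok
  [4] y  {0,1,4}  => 0  3->0 ok
  [5] x  {2,3,5}  => 5  0->5 ok
  [6] x  {2,3,5}  => 3  5->3 ok
  [7] y  {0,1,4}  => 1  3->1 ok
  [8] x  {2,3,5}  => 3  1->3 ok
  [9] y  {0,1,4}  => 0  3->0 ok
  [10] x  {2,3,5}  => 2  0->2 ok
  [11] y  {0,1,4}  => 0  2->0 ok
  [12] x  {2,3,5}  => 5  0->5 ok
  [13] x  {2,3,5}  => 2  5->2 ok
  [14] x  {2,3,5}  => 3  2->3 ok
  [15] y  {0,1,4}  => 1  3->1 ok
  [16] x  {2,3,5}  => 3  1->3 ok
  [17] y  {0,1,4}  => 0  3->0 ok
  [18] x  {2,3,5}  => 3  0->3 ok
  [19] y  {0,1,4}  => 0  3->0 ok
  [20] x  {2,3,5}  => 5  0->5 ok
  [21] x  {2,3,5}  => 2  5->2 ok
  [22] y  {0,1,4}  => 4  2->4 ok

0,5,2,3,0,5,3,1,3,0,2,0,5,2,3,1,3,0,3,0,5,2,4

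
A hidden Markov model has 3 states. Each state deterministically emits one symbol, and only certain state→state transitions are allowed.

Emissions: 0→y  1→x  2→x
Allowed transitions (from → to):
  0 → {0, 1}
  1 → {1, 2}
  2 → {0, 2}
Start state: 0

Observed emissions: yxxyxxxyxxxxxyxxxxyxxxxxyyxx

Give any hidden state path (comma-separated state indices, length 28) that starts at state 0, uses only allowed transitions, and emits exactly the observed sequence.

0,1,2,0,1,1,2,0,1,2,2,2,2,0,1,1,2,2,0,1,1,2,2,2,0,0,1,1

  0: obs=y cand={0} pick 0 [start]
  1: obs=x cand={1,2} pick 1 [0->1 ok]
  2: obs=x cand={1,2} pick 2 [1->2 ok]
  3: obs=y cand={0} pick 0 [2->0 ok]
  4: obs=x cand={1,2} pick 1 [0->1 ok]
  5: obs=x cand={1,2} pick 1 [1->1 ok]
  6: obs=x cand={1,2} pick 2 [1->2 ok]
  7: obs=y cand={0} pick 0 [2->0 ok]
  8: obs=x cand={1,2} pick 1 [0->1 ok]
  9: obs=x cand={1,2} pick 2 [1->2 ok]
  10: obs=x cand={1,2} pick 2 [2->2 ok]
  11: obs=x cand={1,2} pick 2 [2->2 ok]
  12: obs=x cand={1,2} pick 2 [2->2 ok]
  13: obs=y cand={0} pick 0 [2->0 ok]
  14: obs=x cand={1,2} pick 1 [0->1 ok]
  15: obs=x cand={1,2} pick 1 [1->1 ok]
  16: obs=x cand={1,2} pick 2 [1->2 ok]
  17: obs=x cand={1,2} pick 2 [2->2 ok]
  18: obs=y cand={0} pick 0 [2->0 ok]
  19: obs=x cand={1,2} pick 1 [0->1 ok]
  20: obs=x cand={1,2} pick 1 [1->1 ok]
  21: obs=x cand={1,2} pick 2 [1->2 ok]
  22: obs=x cand={1,2} pick 2 [2->2 ok]
  23: obs=x cand={1,2} pick 2 [2->2 ok]
  24: obs=y cand={0} pick 0 [2->0 ok]
  25: obs=y cand={0} pick 0 [0->0 ok]
  26: obs=x cand={1,2} pick 1 [0->1 ok]
  27: obs=x cand={1,2} pick 1 [1->1 ok]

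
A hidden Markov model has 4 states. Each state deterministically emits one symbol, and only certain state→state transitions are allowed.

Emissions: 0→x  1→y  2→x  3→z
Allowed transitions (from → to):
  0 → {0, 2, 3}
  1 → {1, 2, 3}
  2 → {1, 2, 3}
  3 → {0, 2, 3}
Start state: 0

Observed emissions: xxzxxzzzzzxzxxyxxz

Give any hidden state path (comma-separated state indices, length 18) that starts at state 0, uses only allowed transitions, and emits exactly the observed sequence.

0,0,3,0,2,3,3,3,3,3,0,3,0,2,1,2,2,3

  pos 0: x in {0,2}, choose 0; start
  pos 1: x in {0,2}, choose 0; 0->0 ok
  pos 2: z in {3}, choose 3; 0->3 ok
  pos 3: x in {0,2}, choose 0; 3->0 ok
  pos 4: x in {0,2}, choose 2; 0->2 ok
  pos 5: z in {3}, choose 3; 2->3 ok
  pos 6: z in {3}, choose 3; 3->3 ok
  pos 7: z in {3}, choose 3; 3->3 ok
  pos 8: z in {3}, choose 3; 3->3 ok
  pos 9: z in {3}, choose 3; 3->3 ok
  pos 10: x in {0,2}, choose 0; 3->0 ok
  pos 11: z in {3}, choose 3; 0->3 ok
  pos 12: x in {0,2}, choose 0; 3->0 ok
  pos 13: x in {0,2}, choose 2; 0->2 ok
  pos 14: y in {1}, choose 1; 2->1 ok
  pos 15: x in {0,2}, choose 2; 1->2 ok
  pos 16: x in {0,2}, choose 2; 2->2 ok
  pos 17: z in {3}, choose 3; 2->3 ok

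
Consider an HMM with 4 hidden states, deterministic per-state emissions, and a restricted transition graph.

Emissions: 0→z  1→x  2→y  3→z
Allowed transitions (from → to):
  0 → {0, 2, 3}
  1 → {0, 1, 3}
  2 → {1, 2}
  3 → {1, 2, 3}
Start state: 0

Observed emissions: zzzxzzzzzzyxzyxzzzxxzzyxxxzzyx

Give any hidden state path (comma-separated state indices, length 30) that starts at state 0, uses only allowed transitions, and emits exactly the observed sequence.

0,0,3,1,0,0,0,0,0,0,2,1,0,2,1,0,3,3,1,1,3,3,2,1,1,1,3,3,2,1

  t0 'z' -> {0,3}, take 0 (start)
  t1 'z' -> {0,3}, take 0 (0->0 ok)
  t2 'z' -> {0,3}, take 3 (0->3 ok)
  t3 'x' -> {1}, take 1 (3->1 ok)
  t4 'z' -> {0,3}, take 0 (1->0 ok)
  t5 'z' -> {0,3}, take 0 (0->0 ok)
  t6 'z' -> {0,3}, take 0 (0->0 ok)
  t7 'z' -> {0,3}, take 0 (0->0 ok)
  t8 'z' -> {0,3}, take 0 (0->0 ok)
  t9 'z' -> {0,3}, take 0 (0->0 ok)
  t10 'y' -> {2}, take 2 (0->2 ok)
  t11 'x' -> {1}, take 1 (2->1 ok)
  t12 'z' -> {0,3}, take 0 (1->0 ok)
  t13 'y' -> {2}, take 2 (0->2 ok)
  t14 'x' -> {1}, take 1 (2->1 ok)
  t15 'z' -> {0,3}, take 0 (1->0 ok)
  t16 'z' -> {0,3}, take 3 (0->3 ok)
  t17 'z' -> {0,3}, take 3 (3->3 ok)
  t18 'x' -> {1}, take 1 (3->1 ok)
  t19 'x' -> {1}, take 1 (1->1 ok)
  t20 'z' -> {0,3}, take 3 (1->3 ok)
  t21 'z' -> {0,3}, take 3 (3->3 ok)
  t22 'y' -> {2}, take 2 (3->2 ok)
  t23 'x' -> {1}, take 1 (2->1 ok)
  t24 'x' -> {1}, take 1 (1->1 ok)
  t25 'x' -> {1}, take 1 (1->1 ok)
  t26 'z' -> {0,3}, take 3 (1->3 ok)
  t27 'z' -> {0,3}, take 3 (3->3 ok)
  t28 'y' -> {2}, take 2 (3->2 ok)
  t29 'x' -> {1}, take 1 (2->1 ok)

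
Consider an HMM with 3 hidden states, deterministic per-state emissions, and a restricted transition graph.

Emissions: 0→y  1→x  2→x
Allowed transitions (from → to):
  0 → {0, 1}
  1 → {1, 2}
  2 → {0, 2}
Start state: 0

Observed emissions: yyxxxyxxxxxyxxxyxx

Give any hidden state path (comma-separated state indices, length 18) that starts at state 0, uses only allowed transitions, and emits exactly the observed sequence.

0,0,1,2,2,0,1,1,1,2,2,0,1,2,2,0,1,1

  pos 0: y in {0}, choose 0; start
  pos 1: y in {0}, choose 0; 0->0 ok
  pos 2: x in {1,2}, choose 1; 0->1 ok
  pos 3: x in {1,2}, choose 2; 1->2 ok
  pos 4: x in {1,2}, choose 2; 2->2 ok
  pos 5: y in {0}, choose 0; 2->0 ok
  pos 6: x in {1,2}, choose 1; 0->1 ok
  pos 7: x in {1,2}, choose 1; 1->1 ok
  pos 8: x in {1,2}, choose 1; 1->1 ok
  pos 9: x in {1,2}, choose 2; 1->2 ok
  pos 10: x in {1,2}, choose 2; 2->2 ok
  pos 11: y in {0}, choose 0; 2->0 ok
  pos 12: x in {1,2}, choose 1; 0->1 ok
  pos 13: x in {1,2}, choose 2; 1->2 ok
  pos 14: x in {1,2}, choose 2; 2->2 ok
  pos 15: y in {0}, choose 0; 2->0 ok
  pos 16: x in {1,2}, choose 1; 0->1 ok
  pos 17: x in {1,2}, choose 1; 1->1 ok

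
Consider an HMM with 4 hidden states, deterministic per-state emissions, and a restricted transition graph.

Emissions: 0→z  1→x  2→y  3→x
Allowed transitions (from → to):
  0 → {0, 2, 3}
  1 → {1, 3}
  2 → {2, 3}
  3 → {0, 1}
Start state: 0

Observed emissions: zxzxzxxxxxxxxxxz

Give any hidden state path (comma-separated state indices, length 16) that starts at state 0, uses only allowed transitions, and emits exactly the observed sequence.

0,3,0,3,0,3,1,3,1,1,3,1,3,1,3,0

  0: obs=z cand={0} pick 0 [start]
  1: obs=x cand={1,3} pick 3 [0->3 ok]
  2: obs=z cand={0} pick 0 [3->0 ok]
  3: obs=x cand={1,3} pick 3 [0->3 ok]
  4: obs=z cand={0} pick 0 [3->0 ok]
  5: obs=x cand={1,3} pick 3 [0->3 ok]
  6: obs=x cand={1,3} pick 1 [3->1 ok]
  7: obs=x cand={1,3} pick 3 [1->3 ok]
  8: obs=x cand={1,3} pick 1 [3->1 ok]
  9: obs=x cand={1,3} pick 1 [1->1 ok]
  10: obs=x cand={1,3} pick 3 [1->3 ok]
  11: obs=x cand={1,3} pick 1 [3->1 ok]
  12: obs=x cand={1,3} pick 3 [1->3 ok]
  13: obs=x cand={1,3} pick 1 [3->1 ok]
  14: obs=x cand={1,3} pick 3 [1->3 ok]
  15: obs=z cand={0} pick 0 [3->0 ok]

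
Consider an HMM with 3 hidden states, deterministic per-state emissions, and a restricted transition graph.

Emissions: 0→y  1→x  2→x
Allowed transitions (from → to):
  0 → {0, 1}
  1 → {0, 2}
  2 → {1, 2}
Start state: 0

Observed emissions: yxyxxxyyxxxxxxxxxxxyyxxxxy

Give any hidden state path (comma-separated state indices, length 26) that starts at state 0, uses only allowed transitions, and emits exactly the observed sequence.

  pos 0: y in {0}, choose 0; start
  pos 1: x in {1,2}, choose 1; 0->1 ok
  pos 2: y in {0}, choose 0; 1->0 ok
  pos 3: x in {1,2}, choose 1; 0->1 ok
  pos 4: x in {1,2}, choose 2; 1->2 ok
  pos 5: x in {1,2}, choose 1; 2->1 ok
  pos 6: y in {0}, choose 0; 1->0 ok
  pos 7: y in {0}, choose 0; 0->0 ok
  pos 8: x in {1,2}, choose 1; 0->1 ok
  pos 9: x in {1,2}, choose 2; 1->2 ok
  pos 10: x in {1,2}, choose 2; 2->2 ok
  pos 11: x in {1,2}, choose 1; 2->1 ok
  pos 12: x in {1,2}, choose 2; 1->2 ok
  pos 13: x in {1,2}, choose 1; 2->1 ok
  pos 14: x in {1,2}, choose 2; 1->2 ok
  pos 15: x in {1,2}, choose 2; 2->2 ok
  pos 16: x in {1,2}, choose 1; 2->1 ok
  pos 17: x in {1,2}, choose 2; 1->2 ok
  pos 18: x in {1,2}, choose 1; 2->1 ok
  pos 19: y in {0}, choose 0; 1->0 ok
  pos 20: y in {0}, choose 0; 0->0 ok
  pos 21: x in {1,2}, choose 1; 0->1 ok
  pos 22: x in {1,2}, choose 2; 1->2 ok
  pos 23: x in {1,2}, choose 2; 2->2 ok
  pos 24: x in {1,2}, choose 1; 2->1 ok
  pos 25: y in {0}, choose 0; 1->0 ok

0,1,0,1,2,1,0,0,1,2,2,1,2,1,2,2,1,2,1,0,0,1,2,2,1,0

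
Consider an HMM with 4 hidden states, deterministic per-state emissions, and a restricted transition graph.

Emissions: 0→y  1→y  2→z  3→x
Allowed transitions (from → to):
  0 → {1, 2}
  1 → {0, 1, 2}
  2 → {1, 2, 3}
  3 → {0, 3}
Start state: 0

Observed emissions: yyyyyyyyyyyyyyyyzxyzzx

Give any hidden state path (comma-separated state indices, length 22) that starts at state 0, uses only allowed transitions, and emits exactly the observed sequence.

  t0 'y' -> {0,1}, take 0 (start)
  t1 'y' -> {0,1}, take 1 (0->1 ok)
  t2 'y' -> {0,1}, take 0 (1->0 ok)
  t3 'y' -> {0,1}, take 1 (0->1 ok)
  t4 'y' -> {0,1}, take 1 (1->1 ok)
  t5 'y' -> {0,1}, take 1 (1->1 ok)
  t6 'y' -> {0,1}, take 0 (1->0 ok)
  t7 'y' -> {0,1}, take 1 (0->1 ok)
  t8 'y' -> {0,1}, take 0 (1->0 ok)
  t9 'y' -> {0,1}, take 1 (0->1 ok)
  t10 'y' -> {0,1}, take 1 (1->1 ok)
  t11 'y' -> {0,1}, take 1 (1->1 ok)
  t12 'y' -> {0,1}, take 1 (1->1 ok)
  t13 'y' -> {0,1}, take 0 (1->0 ok)
  t14 'y' -> {0,1}, take 1 (0->1 ok)
  t15 'y' -> {0,1}, take 0 (1->0 ok)
  t16 'z' -> {2}, take 2 (0->2 ok)
  t17 'x' -> {3}, take 3 (2->3 ok)
  t18 'y' -> {0,1}, take 0 (3->0 ok)
  t19 'z' -> {2}, take 2 (0->2 ok)
  t20 'z' -> {2}, take 2 (2->2 ok)
  t21 'x' -> {3}, take 3 (2->3 ok)

0,1,0,1,1,1,0,1,0,1,1,1,1,0,1,0,2,3,0,2,2,3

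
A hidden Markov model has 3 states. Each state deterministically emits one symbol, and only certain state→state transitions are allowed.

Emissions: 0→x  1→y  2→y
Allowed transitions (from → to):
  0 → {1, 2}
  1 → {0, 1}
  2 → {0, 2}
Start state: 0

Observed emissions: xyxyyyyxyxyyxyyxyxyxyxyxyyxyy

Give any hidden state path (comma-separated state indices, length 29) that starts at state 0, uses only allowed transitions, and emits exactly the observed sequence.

  t0 'x' -> {0}, take 0 (start)
  t1 'y' -> {1,2}, take 1 (0->1 ok)
  t2 'x' -> {0}, take 0 (1->0 ok)
  t3 'y' -> {1,2}, take 1 (0->1 ok)
  t4 'y' -> {1,2}, take 1 (1->1 ok)
  t5 'y' -> {1,2}, take 1 (1->1 ok)
  t6 'y' -> {1,2}, take 1 (1->1 ok)
  t7 'x' -> {0}, take 0 (1->0 ok)
  t8 'y' -> {1,2}, take 2 (0->2 ok)
  t9 'x' -> {0}, take 0 (2->0 ok)
  t10 'y' -> {1,2}, take 2 (0->2 ok)
  t11 'y' -> {1,2}, take 2 (2->2 ok)
  t12 'x' -> {0}, take 0 (2->0 ok)
  t13 'y' -> {1,2}, take 2 (0->2 ok)
  t14 'y' -> {1,2}, take 2 (2->2 ok)
  t15 'x' -> {0}, take 0 (2->0 ok)
  t16 'y' -> {1,2}, take 1 (0->1 ok)
  t17 'x' -> {0}, take 0 (1->0 ok)
  t18 'y' -> {1,2}, take 1 (0->1 ok)
  t19 'x' -> {0}, take 0 (1->0 ok)
  t20 'y' -> {1,2}, take 1 (0->1 ok)
  t21 'x' -> {0}, take 0 (1->0 ok)
  t22 'y' -> {1,2}, take 1 (0->1 ok)
  t23 'x' -> {0}, take 0 (1->0 ok)
  t24 'y' -> {1,2}, take 1 (0->1 ok)
  t25 'y' -> {1,2}, take 1 (1->1 ok)
  t26 'x' -> {0}, take 0 (1->0 ok)
  t27 'y' -> {1,2}, take 2 (0->2 ok)
  t28 'y' -> {1,2}, take 2 (2->2 ok)

0,1,0,1,1,1,1,0,2,0,2,2,0,2,2,0,1,0,1,0,1,0,1,0,1,1,0,2,2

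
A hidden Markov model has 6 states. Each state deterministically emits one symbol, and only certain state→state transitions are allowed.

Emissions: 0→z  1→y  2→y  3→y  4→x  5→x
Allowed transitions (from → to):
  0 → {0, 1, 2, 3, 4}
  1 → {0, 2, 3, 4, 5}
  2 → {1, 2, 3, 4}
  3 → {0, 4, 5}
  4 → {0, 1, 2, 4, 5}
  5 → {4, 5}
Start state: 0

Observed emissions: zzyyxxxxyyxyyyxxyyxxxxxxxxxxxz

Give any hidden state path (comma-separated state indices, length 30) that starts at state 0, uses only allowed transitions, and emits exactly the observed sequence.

  pos 0: z in {0}, choose 0; start
  pos 1: z in {0}, choose 0; 0->0 ok
  pos 2: y in {1,2,3}, choose 2; 0->2 ok
  pos 3: y in {1,2,3}, choose 3; 2->3 ok
  pos 4: x in {4,5}, choose 5; 3->5 ok
  pos 5: x in {4,5}, choose 4; 5->4 ok
  pos 6: x in {4,5}, choose 5; 4->5 ok
  pos 7: x in {4,5}, choose 4; 5->4 ok
  pos 8: y in {1,2,3}, choose 1; 4->1 ok
  pos 9: y in {1,2,3}, choose 3; 1->3 ok
  pos 10: x in {4,5}, choose 4; 3->4 ok
  pos 11: y in {1,2,3}, choose 2; 4->2 ok
  pos 12: y in {1,2,3}, choose 2; 2->2 ok
  pos 13: y in {1,2,3}, choose 3; 2->3 ok
  pos 14: x in {4,5}, choose 5; 3->5 ok
  pos 15: x in {4,5}, choose 4; 5->4 ok
  pos 16: y in {1,2,3}, choose 2; 4->2 ok
  pos 17: y in {1,2,3}, choose 1; 2->1 ok
  pos 18: x in {4,5}, choose 4; 1->4 ok
  pos 19: x in {4,5}, choose 5; 4->5 ok
  pos 20: x in {4,5}, choose 5; 5->5 ok
  pos 21: x in {4,5}, choose 5; 5->5 ok
  pos 22: x in {4,5}, choose 5; 5->5 ok
  pos 23: x in {4,5}, choose 5; 5->5 ok
  pos 24: x in {4,5}, choose 4; 5->4 ok
  pos 25: x in {4,5}, choose 5; 4->5 ok
  pos 26: x in {4,5}, choose 5; 5->5 ok
  pos 27: x in {4,5}, choose 5; 5->5 ok
  pos 28: x in {4,5}, choose 4; 5->4 ok
  pos 29: z in {0}, choose 0; 4->0 ok

0,0,2,3,5,4,5,4,1,3,4,2,2,3,5,4,2,1,4,5,5,5,5,5,4,5,5,5,4,0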